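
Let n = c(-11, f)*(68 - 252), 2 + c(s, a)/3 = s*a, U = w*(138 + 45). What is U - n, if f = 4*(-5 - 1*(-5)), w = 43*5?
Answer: 38241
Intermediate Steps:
w = 215
f = 0 (f = 4*(-5 + 5) = 4*0 = 0)
U = 39345 (U = 215*(138 + 45) = 215*183 = 39345)
c(s, a) = -6 + 3*a*s (c(s, a) = -6 + 3*(s*a) = -6 + 3*(a*s) = -6 + 3*a*s)
n = 1104 (n = (-6 + 3*0*(-11))*(68 - 252) = (-6 + 0)*(-184) = -6*(-184) = 1104)
U - n = 39345 - 1*1104 = 39345 - 1104 = 38241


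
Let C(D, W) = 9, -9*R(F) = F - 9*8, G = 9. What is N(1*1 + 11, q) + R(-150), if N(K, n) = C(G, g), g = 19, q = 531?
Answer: 101/3 ≈ 33.667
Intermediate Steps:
R(F) = 8 - F/9 (R(F) = -(F - 9*8)/9 = -(F - 72)/9 = -(-72 + F)/9 = 8 - F/9)
N(K, n) = 9
N(1*1 + 11, q) + R(-150) = 9 + (8 - ⅑*(-150)) = 9 + (8 + 50/3) = 9 + 74/3 = 101/3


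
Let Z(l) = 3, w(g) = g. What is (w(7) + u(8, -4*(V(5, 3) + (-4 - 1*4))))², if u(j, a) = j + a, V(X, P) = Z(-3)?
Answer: 1225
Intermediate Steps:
V(X, P) = 3
u(j, a) = a + j
(w(7) + u(8, -4*(V(5, 3) + (-4 - 1*4))))² = (7 + (-4*(3 + (-4 - 1*4)) + 8))² = (7 + (-4*(3 + (-4 - 4)) + 8))² = (7 + (-4*(3 - 8) + 8))² = (7 + (-4*(-5) + 8))² = (7 + (20 + 8))² = (7 + 28)² = 35² = 1225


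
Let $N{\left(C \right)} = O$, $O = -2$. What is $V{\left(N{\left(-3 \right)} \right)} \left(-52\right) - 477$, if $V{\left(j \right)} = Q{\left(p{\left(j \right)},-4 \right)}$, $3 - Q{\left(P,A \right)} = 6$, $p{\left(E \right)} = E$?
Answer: $-321$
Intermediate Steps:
$Q{\left(P,A \right)} = -3$ ($Q{\left(P,A \right)} = 3 - 6 = -3$)
$N{\left(C \right)} = -2$
$V{\left(j \right)} = -3$
$V{\left(N{\left(-3 \right)} \right)} \left(-52\right) - 477 = \left(-3\right) \left(-52\right) - 477 = 156 - 477 = -321$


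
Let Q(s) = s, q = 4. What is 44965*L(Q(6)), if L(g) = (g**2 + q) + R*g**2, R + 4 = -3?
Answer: -9532580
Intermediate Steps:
R = -7 (R = -4 - 3 = -7)
L(g) = 4 - 6*g**2 (L(g) = (g**2 + 4) - 7*g**2 = (4 + g**2) - 7*g**2 = 4 - 6*g**2)
44965*L(Q(6)) = 44965*(4 - 6*6**2) = 44965*(4 - 6*36) = 44965*(4 - 216) = 44965*(-212) = -9532580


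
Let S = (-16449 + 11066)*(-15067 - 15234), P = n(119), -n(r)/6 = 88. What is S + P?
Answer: 163109755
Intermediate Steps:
n(r) = -528 (n(r) = -6*88 = -528)
P = -528
S = 163110283 (S = -5383*(-30301) = 163110283)
S + P = 163110283 - 528 = 163109755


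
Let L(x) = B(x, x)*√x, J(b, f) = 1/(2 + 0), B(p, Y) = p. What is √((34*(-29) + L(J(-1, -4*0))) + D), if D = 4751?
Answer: √(15060 + √2)/2 ≈ 61.362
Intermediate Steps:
J(b, f) = ½ (J(b, f) = 1/2 = ½)
L(x) = x^(3/2) (L(x) = x*√x = x^(3/2))
√((34*(-29) + L(J(-1, -4*0))) + D) = √((34*(-29) + (½)^(3/2)) + 4751) = √((-986 + √2/4) + 4751) = √(3765 + √2/4)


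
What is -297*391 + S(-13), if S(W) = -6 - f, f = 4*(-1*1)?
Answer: -116129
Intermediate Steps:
f = -4 (f = 4*(-1) = -4)
S(W) = -2 (S(W) = -6 - 1*(-4) = -6 + 4 = -2)
-297*391 + S(-13) = -297*391 - 2 = -116127 - 2 = -116129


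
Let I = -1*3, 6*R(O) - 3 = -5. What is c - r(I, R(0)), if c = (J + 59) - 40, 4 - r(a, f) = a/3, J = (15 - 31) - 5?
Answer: -7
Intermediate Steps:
J = -21 (J = -16 - 5 = -21)
R(O) = -1/3 (R(O) = 1/2 + (1/6)*(-5) = 1/2 - 5/6 = -1/3)
I = -3
r(a, f) = 4 - a/3
c = -2 (c = (-21 + 59) - 40 = 38 - 40 = -2)
c - r(I, R(0)) = -2 - (4 - 1/3*(-3)) = -2 - (4 + 1) = -2 - 1*5 = -2 - 5 = -7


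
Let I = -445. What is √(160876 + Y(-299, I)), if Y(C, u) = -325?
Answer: 3*√17839 ≈ 400.69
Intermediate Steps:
√(160876 + Y(-299, I)) = √(160876 - 325) = √160551 = 3*√17839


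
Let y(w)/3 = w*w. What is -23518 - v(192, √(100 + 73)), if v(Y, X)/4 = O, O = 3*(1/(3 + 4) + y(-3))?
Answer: -166906/7 ≈ -23844.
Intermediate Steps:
y(w) = 3*w² (y(w) = 3*(w*w) = 3*w²)
O = 570/7 (O = 3*(1/(3 + 4) + 3*(-3)²) = 3*(1/7 + 3*9) = 3*(⅐ + 27) = 3*(190/7) = 570/7 ≈ 81.429)
v(Y, X) = 2280/7 (v(Y, X) = 4*(570/7) = 2280/7)
-23518 - v(192, √(100 + 73)) = -23518 - 1*2280/7 = -23518 - 2280/7 = -166906/7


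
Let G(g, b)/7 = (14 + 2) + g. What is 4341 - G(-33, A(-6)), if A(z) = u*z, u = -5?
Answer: 4460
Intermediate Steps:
A(z) = -5*z
G(g, b) = 112 + 7*g (G(g, b) = 7*((14 + 2) + g) = 7*(16 + g) = 112 + 7*g)
4341 - G(-33, A(-6)) = 4341 - (112 + 7*(-33)) = 4341 - (112 - 231) = 4341 - 1*(-119) = 4341 + 119 = 4460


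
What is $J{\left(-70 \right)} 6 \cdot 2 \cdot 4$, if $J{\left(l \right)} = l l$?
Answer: $235200$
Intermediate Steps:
$J{\left(l \right)} = l^{2}$
$J{\left(-70 \right)} 6 \cdot 2 \cdot 4 = \left(-70\right)^{2} \cdot 6 \cdot 2 \cdot 4 = 4900 \cdot 12 \cdot 4 = 4900 \cdot 48 = 235200$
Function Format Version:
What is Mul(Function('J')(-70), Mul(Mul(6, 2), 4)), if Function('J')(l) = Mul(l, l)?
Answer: 235200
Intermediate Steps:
Function('J')(l) = Pow(l, 2)
Mul(Function('J')(-70), Mul(Mul(6, 2), 4)) = Mul(Pow(-70, 2), Mul(Mul(6, 2), 4)) = Mul(4900, Mul(12, 4)) = Mul(4900, 48) = 235200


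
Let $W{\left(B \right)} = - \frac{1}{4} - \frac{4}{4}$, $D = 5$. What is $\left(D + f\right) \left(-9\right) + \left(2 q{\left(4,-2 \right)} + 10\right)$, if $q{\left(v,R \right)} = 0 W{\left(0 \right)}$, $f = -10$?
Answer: $55$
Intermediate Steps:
$W{\left(B \right)} = - \frac{5}{4}$ ($W{\left(B \right)} = \left(-1\right) \frac{1}{4} - 1 = - \frac{1}{4} - 1 = - \frac{5}{4}$)
$q{\left(v,R \right)} = 0$ ($q{\left(v,R \right)} = 0 \left(- \frac{5}{4}\right) = 0$)
$\left(D + f\right) \left(-9\right) + \left(2 q{\left(4,-2 \right)} + 10\right) = \left(5 - 10\right) \left(-9\right) + \left(2 \cdot 0 + 10\right) = \left(-5\right) \left(-9\right) + \left(0 + 10\right) = 45 + 10 = 55$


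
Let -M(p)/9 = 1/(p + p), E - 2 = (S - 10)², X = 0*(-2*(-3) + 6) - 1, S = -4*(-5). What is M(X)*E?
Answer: 459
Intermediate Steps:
S = 20
X = -1 (X = 0*(6 + 6) - 1 = 0*12 - 1 = 0 - 1 = -1)
E = 102 (E = 2 + (20 - 10)² = 2 + 10² = 2 + 100 = 102)
M(p) = -9/(2*p) (M(p) = -9/(p + p) = -9*1/(2*p) = -9/(2*p))
M(X)*E = -9/2/(-1)*102 = -9/2*(-1)*102 = (9/2)*102 = 459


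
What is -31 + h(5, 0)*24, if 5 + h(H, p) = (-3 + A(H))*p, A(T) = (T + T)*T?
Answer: -151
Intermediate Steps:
A(T) = 2*T**2 (A(T) = (2*T)*T = 2*T**2)
h(H, p) = -5 + p*(-3 + 2*H**2) (h(H, p) = -5 + (-3 + 2*H**2)*p = -5 + p*(-3 + 2*H**2))
-31 + h(5, 0)*24 = -31 + (-5 - 3*0 + 2*0*5**2)*24 = -31 + (-5 + 0 + 2*0*25)*24 = -31 + (-5 + 0 + 0)*24 = -31 - 5*24 = -31 - 120 = -151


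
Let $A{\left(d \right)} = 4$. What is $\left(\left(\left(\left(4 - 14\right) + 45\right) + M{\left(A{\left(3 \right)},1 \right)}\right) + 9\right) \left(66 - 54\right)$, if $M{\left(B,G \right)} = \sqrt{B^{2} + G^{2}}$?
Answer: $528 + 12 \sqrt{17} \approx 577.48$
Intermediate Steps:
$\left(\left(\left(\left(4 - 14\right) + 45\right) + M{\left(A{\left(3 \right)},1 \right)}\right) + 9\right) \left(66 - 54\right) = \left(\left(\left(\left(4 - 14\right) + 45\right) + \sqrt{4^{2} + 1^{2}}\right) + 9\right) \left(66 - 54\right) = \left(\left(\left(\left(4 - 14\right) + 45\right) + \sqrt{16 + 1}\right) + 9\right) \left(66 - 54\right) = \left(\left(\left(-10 + 45\right) + \sqrt{17}\right) + 9\right) 12 = \left(\left(35 + \sqrt{17}\right) + 9\right) 12 = \left(44 + \sqrt{17}\right) 12 = 528 + 12 \sqrt{17}$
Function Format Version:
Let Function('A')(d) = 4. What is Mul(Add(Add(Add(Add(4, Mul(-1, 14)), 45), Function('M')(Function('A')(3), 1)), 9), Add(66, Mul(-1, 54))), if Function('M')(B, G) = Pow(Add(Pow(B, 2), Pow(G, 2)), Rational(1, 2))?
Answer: Add(528, Mul(12, Pow(17, Rational(1, 2)))) ≈ 577.48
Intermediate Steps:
Mul(Add(Add(Add(Add(4, Mul(-1, 14)), 45), Function('M')(Function('A')(3), 1)), 9), Add(66, Mul(-1, 54))) = Mul(Add(Add(Add(Add(4, Mul(-1, 14)), 45), Pow(Add(Pow(4, 2), Pow(1, 2)), Rational(1, 2))), 9), Add(66, Mul(-1, 54))) = Mul(Add(Add(Add(Add(4, -14), 45), Pow(Add(16, 1), Rational(1, 2))), 9), Add(66, -54)) = Mul(Add(Add(Add(-10, 45), Pow(17, Rational(1, 2))), 9), 12) = Mul(Add(Add(35, Pow(17, Rational(1, 2))), 9), 12) = Mul(Add(44, Pow(17, Rational(1, 2))), 12) = Add(528, Mul(12, Pow(17, Rational(1, 2))))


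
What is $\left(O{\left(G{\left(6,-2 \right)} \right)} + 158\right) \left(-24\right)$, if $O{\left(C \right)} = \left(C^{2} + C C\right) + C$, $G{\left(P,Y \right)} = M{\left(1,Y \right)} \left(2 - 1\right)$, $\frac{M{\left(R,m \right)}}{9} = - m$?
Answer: $-19776$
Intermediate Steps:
$M{\left(R,m \right)} = - 9 m$ ($M{\left(R,m \right)} = 9 \left(- m\right) = - 9 m$)
$G{\left(P,Y \right)} = - 9 Y$ ($G{\left(P,Y \right)} = - 9 Y \left(2 - 1\right) = - 9 Y 1 = - 9 Y$)
$O{\left(C \right)} = C + 2 C^{2}$ ($O{\left(C \right)} = \left(C^{2} + C^{2}\right) + C = 2 C^{2} + C = C + 2 C^{2}$)
$\left(O{\left(G{\left(6,-2 \right)} \right)} + 158\right) \left(-24\right) = \left(\left(-9\right) \left(-2\right) \left(1 + 2 \left(\left(-9\right) \left(-2\right)\right)\right) + 158\right) \left(-24\right) = \left(18 \left(1 + 2 \cdot 18\right) + 158\right) \left(-24\right) = \left(18 \left(1 + 36\right) + 158\right) \left(-24\right) = \left(18 \cdot 37 + 158\right) \left(-24\right) = \left(666 + 158\right) \left(-24\right) = 824 \left(-24\right) = -19776$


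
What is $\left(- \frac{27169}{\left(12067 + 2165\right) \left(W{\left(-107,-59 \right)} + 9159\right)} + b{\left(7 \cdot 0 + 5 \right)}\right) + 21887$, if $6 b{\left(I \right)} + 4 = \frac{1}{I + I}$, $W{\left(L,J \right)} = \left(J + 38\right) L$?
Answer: $\frac{17764076852551}{811650960} \approx 21886.0$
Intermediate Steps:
$W{\left(L,J \right)} = L \left(38 + J\right)$ ($W{\left(L,J \right)} = \left(38 + J\right) L = L \left(38 + J\right)$)
$b{\left(I \right)} = - \frac{2}{3} + \frac{1}{12 I}$ ($b{\left(I \right)} = - \frac{2}{3} + \frac{1}{6 \left(I + I\right)} = - \frac{2}{3} + \frac{1}{6 \cdot 2 I} = - \frac{2}{3} + \frac{\frac{1}{2} \frac{1}{I}}{6} = - \frac{2}{3} + \frac{1}{12 I}$)
$\left(- \frac{27169}{\left(12067 + 2165\right) \left(W{\left(-107,-59 \right)} + 9159\right)} + b{\left(7 \cdot 0 + 5 \right)}\right) + 21887 = \left(- \frac{27169}{\left(12067 + 2165\right) \left(- 107 \left(38 - 59\right) + 9159\right)} + \frac{1 - 8 \left(7 \cdot 0 + 5\right)}{12 \left(7 \cdot 0 + 5\right)}\right) + 21887 = \left(- \frac{27169}{14232 \left(\left(-107\right) \left(-21\right) + 9159\right)} + \frac{1 - 8 \left(0 + 5\right)}{12 \left(0 + 5\right)}\right) + 21887 = \left(- \frac{27169}{14232 \left(2247 + 9159\right)} + \frac{1 - 40}{12 \cdot 5}\right) + 21887 = \left(- \frac{27169}{14232 \cdot 11406} + \frac{1}{12} \cdot \frac{1}{5} \left(1 - 40\right)\right) + 21887 = \left(- \frac{27169}{162330192} + \frac{1}{12} \cdot \frac{1}{5} \left(-39\right)\right) + 21887 = \left(\left(-27169\right) \frac{1}{162330192} - \frac{13}{20}\right) + 21887 = \left(- \frac{27169}{162330192} - \frac{13}{20}\right) + 21887 = - \frac{527708969}{811650960} + 21887 = \frac{17764076852551}{811650960}$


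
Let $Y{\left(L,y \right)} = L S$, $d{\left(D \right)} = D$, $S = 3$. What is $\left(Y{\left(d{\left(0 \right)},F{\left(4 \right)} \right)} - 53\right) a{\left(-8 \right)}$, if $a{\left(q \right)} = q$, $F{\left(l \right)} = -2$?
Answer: $424$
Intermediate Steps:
$Y{\left(L,y \right)} = 3 L$ ($Y{\left(L,y \right)} = L 3 = 3 L$)
$\left(Y{\left(d{\left(0 \right)},F{\left(4 \right)} \right)} - 53\right) a{\left(-8 \right)} = \left(3 \cdot 0 - 53\right) \left(-8\right) = \left(0 - 53\right) \left(-8\right) = \left(-53\right) \left(-8\right) = 424$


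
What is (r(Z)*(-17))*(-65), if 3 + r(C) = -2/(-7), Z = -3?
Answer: -20995/7 ≈ -2999.3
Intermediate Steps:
r(C) = -19/7 (r(C) = -3 - 2/(-7) = -3 - 2*(-⅐) = -3 + 2/7 = -19/7)
(r(Z)*(-17))*(-65) = -19/7*(-17)*(-65) = (323/7)*(-65) = -20995/7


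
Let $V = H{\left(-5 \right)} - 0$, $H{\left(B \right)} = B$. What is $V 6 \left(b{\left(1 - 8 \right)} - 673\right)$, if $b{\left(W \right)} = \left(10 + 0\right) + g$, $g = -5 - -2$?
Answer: $19980$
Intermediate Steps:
$g = -3$ ($g = -5 + 2 = -3$)
$V = -5$ ($V = -5 - 0 = -5 + 0 = -5$)
$b{\left(W \right)} = 7$ ($b{\left(W \right)} = \left(10 + 0\right) - 3 = 10 - 3 = 7$)
$V 6 \left(b{\left(1 - 8 \right)} - 673\right) = \left(-5\right) 6 \left(7 - 673\right) = - 30 \left(7 - 673\right) = \left(-30\right) \left(-666\right) = 19980$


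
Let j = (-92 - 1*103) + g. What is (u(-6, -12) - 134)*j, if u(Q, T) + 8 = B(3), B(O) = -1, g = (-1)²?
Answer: 27742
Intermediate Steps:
g = 1
u(Q, T) = -9 (u(Q, T) = -8 - 1 = -9)
j = -194 (j = (-92 - 1*103) + 1 = (-92 - 103) + 1 = -195 + 1 = -194)
(u(-6, -12) - 134)*j = (-9 - 134)*(-194) = -143*(-194) = 27742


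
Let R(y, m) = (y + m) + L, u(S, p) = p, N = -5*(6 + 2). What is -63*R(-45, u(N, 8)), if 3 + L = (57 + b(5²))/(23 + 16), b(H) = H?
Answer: 31038/13 ≈ 2387.5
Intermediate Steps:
L = -35/39 (L = -3 + (57 + 5²)/(23 + 16) = -3 + (57 + 25)/39 = -3 + 82*(1/39) = -3 + 82/39 = -35/39 ≈ -0.89744)
N = -40 (N = -5*8 = -40)
R(y, m) = -35/39 + m + y (R(y, m) = (y + m) - 35/39 = (m + y) - 35/39 = -35/39 + m + y)
-63*R(-45, u(N, 8)) = -63*(-35/39 + 8 - 45) = -63*(-1478/39) = 31038/13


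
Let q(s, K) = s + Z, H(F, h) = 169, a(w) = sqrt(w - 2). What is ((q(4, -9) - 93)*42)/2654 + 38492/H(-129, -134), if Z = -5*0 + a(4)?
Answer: 50763023/224263 + 21*sqrt(2)/1327 ≈ 226.38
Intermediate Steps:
a(w) = sqrt(-2 + w)
Z = sqrt(2) (Z = -5*0 + sqrt(-2 + 4) = 0 + sqrt(2) = sqrt(2) ≈ 1.4142)
q(s, K) = s + sqrt(2)
((q(4, -9) - 93)*42)/2654 + 38492/H(-129, -134) = (((4 + sqrt(2)) - 93)*42)/2654 + 38492/169 = ((-89 + sqrt(2))*42)*(1/2654) + 38492*(1/169) = (-3738 + 42*sqrt(2))*(1/2654) + 38492/169 = (-1869/1327 + 21*sqrt(2)/1327) + 38492/169 = 50763023/224263 + 21*sqrt(2)/1327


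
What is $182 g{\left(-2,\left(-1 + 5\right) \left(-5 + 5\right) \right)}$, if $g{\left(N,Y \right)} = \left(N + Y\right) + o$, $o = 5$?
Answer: $546$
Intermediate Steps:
$g{\left(N,Y \right)} = 5 + N + Y$ ($g{\left(N,Y \right)} = \left(N + Y\right) + 5 = 5 + N + Y$)
$182 g{\left(-2,\left(-1 + 5\right) \left(-5 + 5\right) \right)} = 182 \left(5 - 2 + \left(-1 + 5\right) \left(-5 + 5\right)\right) = 182 \left(5 - 2 + 4 \cdot 0\right) = 182 \left(5 - 2 + 0\right) = 182 \cdot 3 = 546$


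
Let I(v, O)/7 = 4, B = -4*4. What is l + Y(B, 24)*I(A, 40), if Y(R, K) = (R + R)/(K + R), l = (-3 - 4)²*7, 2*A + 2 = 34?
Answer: 231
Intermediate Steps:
B = -16
A = 16 (A = -1 + (½)*34 = -1 + 17 = 16)
I(v, O) = 28 (I(v, O) = 7*4 = 28)
l = 343 (l = (-7)²*7 = 49*7 = 343)
Y(R, K) = 2*R/(K + R) (Y(R, K) = (2*R)/(K + R) = 2*R/(K + R))
l + Y(B, 24)*I(A, 40) = 343 + (2*(-16)/(24 - 16))*28 = 343 + (2*(-16)/8)*28 = 343 + (2*(-16)*(⅛))*28 = 343 - 4*28 = 343 - 112 = 231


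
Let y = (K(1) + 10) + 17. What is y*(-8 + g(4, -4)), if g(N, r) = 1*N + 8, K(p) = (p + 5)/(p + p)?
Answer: 120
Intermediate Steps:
K(p) = (5 + p)/(2*p) (K(p) = (5 + p)/((2*p)) = (5 + p)*(1/(2*p)) = (5 + p)/(2*p))
g(N, r) = 8 + N (g(N, r) = N + 8 = 8 + N)
y = 30 (y = ((1/2)*(5 + 1)/1 + 10) + 17 = ((1/2)*1*6 + 10) + 17 = (3 + 10) + 17 = 13 + 17 = 30)
y*(-8 + g(4, -4)) = 30*(-8 + (8 + 4)) = 30*(-8 + 12) = 30*4 = 120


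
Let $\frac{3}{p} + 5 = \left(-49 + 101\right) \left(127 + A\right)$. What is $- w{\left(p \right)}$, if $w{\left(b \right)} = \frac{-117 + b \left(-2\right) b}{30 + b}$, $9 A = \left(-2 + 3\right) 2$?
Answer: $\frac{138046546461}{35397085705} \approx 3.8999$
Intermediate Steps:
$A = \frac{2}{9}$ ($A = \frac{\left(-2 + 3\right) 2}{9} = \frac{1 \cdot 2}{9} = \frac{1}{9} \cdot 2 = \frac{2}{9} \approx 0.22222$)
$p = \frac{27}{59495}$ ($p = \frac{3}{-5 + \left(-49 + 101\right) \left(127 + \frac{2}{9}\right)} = \frac{3}{-5 + 52 \cdot \frac{1145}{9}} = \frac{3}{-5 + \frac{59540}{9}} = \frac{3}{\frac{59495}{9}} = 3 \cdot \frac{9}{59495} = \frac{27}{59495} \approx 0.00045382$)
$w{\left(b \right)} = \frac{-117 - 2 b^{2}}{30 + b}$ ($w{\left(b \right)} = \frac{-117 + - 2 b b}{30 + b} = \frac{-117 - 2 b^{2}}{30 + b}$)
$- w{\left(p \right)} = - \frac{-117 - 2 \left(\frac{27}{59495}\right)^{2}}{30 + \frac{27}{59495}} = - \frac{-117 - \frac{1458}{3539655025}}{\frac{1784877}{59495}} = - \frac{59495 \left(-117 - \frac{1458}{3539655025}\right)}{1784877} = - \frac{59495 \left(-414139639383\right)}{1784877 \cdot 3539655025} = \left(-1\right) \left(- \frac{138046546461}{35397085705}\right) = \frac{138046546461}{35397085705}$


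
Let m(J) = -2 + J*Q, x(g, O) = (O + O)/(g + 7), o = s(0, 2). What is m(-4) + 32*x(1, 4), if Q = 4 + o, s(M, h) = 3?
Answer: 2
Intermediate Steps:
o = 3
Q = 7 (Q = 4 + 3 = 7)
x(g, O) = 2*O/(7 + g) (x(g, O) = (2*O)/(7 + g) = 2*O/(7 + g))
m(J) = -2 + 7*J (m(J) = -2 + J*7 = -2 + 7*J)
m(-4) + 32*x(1, 4) = (-2 + 7*(-4)) + 32*(2*4/(7 + 1)) = (-2 - 28) + 32*(2*4/8) = -30 + 32*(2*4*(⅛)) = -30 + 32*1 = -30 + 32 = 2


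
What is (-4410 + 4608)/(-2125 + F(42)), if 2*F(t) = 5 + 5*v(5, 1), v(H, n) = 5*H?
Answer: -99/1030 ≈ -0.096117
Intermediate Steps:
F(t) = 65 (F(t) = (5 + 5*(5*5))/2 = (5 + 5*25)/2 = (5 + 125)/2 = (½)*130 = 65)
(-4410 + 4608)/(-2125 + F(42)) = (-4410 + 4608)/(-2125 + 65) = 198/(-2060) = 198*(-1/2060) = -99/1030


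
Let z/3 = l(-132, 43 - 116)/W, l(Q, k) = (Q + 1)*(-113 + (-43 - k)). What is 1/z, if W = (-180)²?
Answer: 10800/10873 ≈ 0.99329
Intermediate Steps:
l(Q, k) = (1 + Q)*(-156 - k)
W = 32400
z = 10873/10800 (z = 3*((-156 - (43 - 116) - 156*(-132) - 1*(-132)*(43 - 116))/32400) = 3*((-156 - 1*(-73) + 20592 - 1*(-132)*(-73))*(1/32400)) = 3*((-156 + 73 + 20592 - 9636)*(1/32400)) = 3*(10873*(1/32400)) = 3*(10873/32400) = 10873/10800 ≈ 1.0068)
1/z = 1/(10873/10800) = 10800/10873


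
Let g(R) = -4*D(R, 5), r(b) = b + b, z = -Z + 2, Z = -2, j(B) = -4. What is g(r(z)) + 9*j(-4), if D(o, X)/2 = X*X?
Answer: -236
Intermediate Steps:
D(o, X) = 2*X**2 (D(o, X) = 2*(X*X) = 2*X**2)
z = 4 (z = -1*(-2) + 2 = 2 + 2 = 4)
r(b) = 2*b
g(R) = -200 (g(R) = -8*5**2 = -8*25 = -4*50 = -200)
g(r(z)) + 9*j(-4) = -200 + 9*(-4) = -200 - 36 = -236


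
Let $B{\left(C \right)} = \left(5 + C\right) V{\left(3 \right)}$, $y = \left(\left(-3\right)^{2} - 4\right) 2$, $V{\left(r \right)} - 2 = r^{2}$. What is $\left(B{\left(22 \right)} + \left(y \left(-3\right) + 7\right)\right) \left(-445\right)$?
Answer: $-121930$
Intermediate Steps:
$V{\left(r \right)} = 2 + r^{2}$
$y = 10$ ($y = \left(9 - 4\right) 2 = 5 \cdot 2 = 10$)
$B{\left(C \right)} = 55 + 11 C$ ($B{\left(C \right)} = \left(5 + C\right) \left(2 + 3^{2}\right) = \left(5 + C\right) \left(2 + 9\right) = \left(5 + C\right) 11 = 55 + 11 C$)
$\left(B{\left(22 \right)} + \left(y \left(-3\right) + 7\right)\right) \left(-445\right) = \left(\left(55 + 11 \cdot 22\right) + \left(10 \left(-3\right) + 7\right)\right) \left(-445\right) = \left(\left(55 + 242\right) + \left(-30 + 7\right)\right) \left(-445\right) = \left(297 - 23\right) \left(-445\right) = 274 \left(-445\right) = -121930$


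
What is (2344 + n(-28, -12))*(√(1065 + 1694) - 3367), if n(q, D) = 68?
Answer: -8121204 + 2412*√2759 ≈ -7.9945e+6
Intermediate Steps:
(2344 + n(-28, -12))*(√(1065 + 1694) - 3367) = (2344 + 68)*(√(1065 + 1694) - 3367) = 2412*(√2759 - 3367) = 2412*(-3367 + √2759) = -8121204 + 2412*√2759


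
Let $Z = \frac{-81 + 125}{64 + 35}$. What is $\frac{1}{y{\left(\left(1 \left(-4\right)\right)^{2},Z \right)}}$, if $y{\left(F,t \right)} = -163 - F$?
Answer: $- \frac{1}{179} \approx -0.0055866$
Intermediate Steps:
$Z = \frac{4}{9}$ ($Z = \frac{44}{99} = 44 \cdot \frac{1}{99} = \frac{4}{9} \approx 0.44444$)
$\frac{1}{y{\left(\left(1 \left(-4\right)\right)^{2},Z \right)}} = \frac{1}{-163 - \left(1 \left(-4\right)\right)^{2}} = \frac{1}{-163 - \left(-4\right)^{2}} = \frac{1}{-163 - 16} = \frac{1}{-179} = - \frac{1}{179}$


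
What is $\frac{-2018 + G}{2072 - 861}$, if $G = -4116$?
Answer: $- \frac{6134}{1211} \approx -5.0652$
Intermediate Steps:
$\frac{-2018 + G}{2072 - 861} = \frac{-2018 - 4116}{2072 - 861} = - \frac{6134}{1211}$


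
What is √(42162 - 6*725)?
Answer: 2*√9453 ≈ 194.45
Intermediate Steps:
√(42162 - 6*725) = √(42162 - 4350) = √37812 = 2*√9453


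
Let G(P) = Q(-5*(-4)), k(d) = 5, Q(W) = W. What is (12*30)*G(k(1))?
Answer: 7200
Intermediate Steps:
G(P) = 20 (G(P) = -5*(-4) = 20)
(12*30)*G(k(1)) = (12*30)*20 = 360*20 = 7200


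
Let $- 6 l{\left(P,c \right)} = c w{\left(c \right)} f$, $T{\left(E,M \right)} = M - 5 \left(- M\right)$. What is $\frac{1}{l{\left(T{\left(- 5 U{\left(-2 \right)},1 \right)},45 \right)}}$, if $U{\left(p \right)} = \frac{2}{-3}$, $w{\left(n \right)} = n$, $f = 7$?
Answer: $- \frac{2}{4725} \approx -0.00042328$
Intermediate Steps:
$U{\left(p \right)} = - \frac{2}{3}$ ($U{\left(p \right)} = 2 \left(- \frac{1}{3}\right) = - \frac{2}{3}$)
$T{\left(E,M \right)} = 6 M$ ($T{\left(E,M \right)} = M + 5 M = 6 M$)
$l{\left(P,c \right)} = - \frac{7 c^{2}}{6}$ ($l{\left(P,c \right)} = - \frac{c c 7}{6} = - \frac{c^{2} \cdot 7}{6} = - \frac{7 c^{2}}{6}$)
$\frac{1}{l{\left(T{\left(- 5 U{\left(-2 \right)},1 \right)},45 \right)}} = \frac{1}{\left(- \frac{7}{6}\right) 45^{2}} = \frac{1}{\left(- \frac{7}{6}\right) 2025} = \frac{1}{- \frac{4725}{2}} = - \frac{2}{4725}$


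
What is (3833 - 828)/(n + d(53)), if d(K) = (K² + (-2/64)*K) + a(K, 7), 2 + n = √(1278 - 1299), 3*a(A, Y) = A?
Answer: 78180676320/73446071617 - 27694080*I*√21/73446071617 ≈ 1.0645 - 0.0017279*I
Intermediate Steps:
a(A, Y) = A/3
n = -2 + I*√21 (n = -2 + √(1278 - 1299) = -2 + √(-21) = -2 + I*√21 ≈ -2.0 + 4.5826*I)
d(K) = K² + 29*K/96 (d(K) = (K² + (-2/64)*K) + K/3 = (K² + (-2*1/64)*K) + K/3 = (K² - K/32) + K/3 = K² + 29*K/96)
(3833 - 828)/(n + d(53)) = (3833 - 828)/((-2 + I*√21) + (1/96)*53*(29 + 96*53)) = 3005/((-2 + I*√21) + (1/96)*53*(29 + 5088)) = 3005/((-2 + I*√21) + (1/96)*53*5117) = 3005/((-2 + I*√21) + 271201/96) = 3005/(271009/96 + I*√21)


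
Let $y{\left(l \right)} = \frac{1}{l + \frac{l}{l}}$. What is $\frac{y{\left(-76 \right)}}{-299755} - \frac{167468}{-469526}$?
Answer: $\frac{1882476622513}{5277853729875} \approx 0.35667$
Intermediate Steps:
$y{\left(l \right)} = \frac{1}{1 + l}$ ($y{\left(l \right)} = \frac{1}{l + 1} = \frac{1}{1 + l}$)
$\frac{y{\left(-76 \right)}}{-299755} - \frac{167468}{-469526} = \frac{1}{\left(1 - 76\right) \left(-299755\right)} - \frac{167468}{-469526} = \frac{1}{-75} \left(- \frac{1}{299755}\right) - - \frac{83734}{234763} = \left(- \frac{1}{75}\right) \left(- \frac{1}{299755}\right) + \frac{83734}{234763} = \frac{1}{22481625} + \frac{83734}{234763} = \frac{1882476622513}{5277853729875}$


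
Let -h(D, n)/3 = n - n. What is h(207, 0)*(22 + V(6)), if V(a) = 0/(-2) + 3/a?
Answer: 0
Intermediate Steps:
h(D, n) = 0 (h(D, n) = -3*(n - n) = -3*0 = 0)
V(a) = 3/a (V(a) = 0*(-½) + 3/a = 0 + 3/a = 3/a)
h(207, 0)*(22 + V(6)) = 0*(22 + 3/6) = 0*(22 + 3*(⅙)) = 0*(22 + ½) = 0*(45/2) = 0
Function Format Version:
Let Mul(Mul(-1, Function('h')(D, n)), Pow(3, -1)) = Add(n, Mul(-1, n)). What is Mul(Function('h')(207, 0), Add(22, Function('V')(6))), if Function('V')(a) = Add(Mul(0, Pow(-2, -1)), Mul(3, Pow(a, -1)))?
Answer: 0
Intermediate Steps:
Function('h')(D, n) = 0 (Function('h')(D, n) = Mul(-3, Add(n, Mul(-1, n))) = Mul(-3, 0) = 0)
Function('V')(a) = Mul(3, Pow(a, -1)) (Function('V')(a) = Add(Mul(0, Rational(-1, 2)), Mul(3, Pow(a, -1))) = Add(0, Mul(3, Pow(a, -1))) = Mul(3, Pow(a, -1)))
Mul(Function('h')(207, 0), Add(22, Function('V')(6))) = Mul(0, Add(22, Mul(3, Pow(6, -1)))) = Mul(0, Add(22, Mul(3, Rational(1, 6)))) = Mul(0, Add(22, Rational(1, 2))) = Mul(0, Rational(45, 2)) = 0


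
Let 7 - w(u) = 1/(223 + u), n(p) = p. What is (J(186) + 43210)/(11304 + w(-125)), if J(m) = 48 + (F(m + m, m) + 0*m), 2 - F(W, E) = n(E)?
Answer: 4221252/1108477 ≈ 3.8082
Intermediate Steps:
w(u) = 7 - 1/(223 + u)
F(W, E) = 2 - E
J(m) = 50 - m (J(m) = 48 + ((2 - m) + 0*m) = 48 + ((2 - m) + 0) = 48 + (2 - m) = 50 - m)
(J(186) + 43210)/(11304 + w(-125)) = ((50 - 1*186) + 43210)/(11304 + (1560 + 7*(-125))/(223 - 125)) = ((50 - 186) + 43210)/(11304 + (1560 - 875)/98) = (-136 + 43210)/(11304 + (1/98)*685) = 43074/(11304 + 685/98) = 43074/(1108477/98) = 43074*(98/1108477) = 4221252/1108477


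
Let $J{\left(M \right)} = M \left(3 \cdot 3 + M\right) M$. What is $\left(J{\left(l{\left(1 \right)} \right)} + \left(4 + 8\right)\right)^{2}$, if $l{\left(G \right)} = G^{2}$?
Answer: $484$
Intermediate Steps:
$J{\left(M \right)} = M^{2} \left(9 + M\right)$ ($J{\left(M \right)} = M \left(9 + M\right) M = M^{2} \left(9 + M\right)$)
$\left(J{\left(l{\left(1 \right)} \right)} + \left(4 + 8\right)\right)^{2} = \left(\left(1^{2}\right)^{2} \left(9 + 1^{2}\right) + \left(4 + 8\right)\right)^{2} = \left(1^{2} \left(9 + 1\right) + 12\right)^{2} = \left(1 \cdot 10 + 12\right)^{2} = \left(10 + 12\right)^{2} = 22^{2} = 484$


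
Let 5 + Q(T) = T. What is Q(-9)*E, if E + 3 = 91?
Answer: -1232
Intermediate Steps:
E = 88 (E = -3 + 91 = 88)
Q(T) = -5 + T
Q(-9)*E = (-5 - 9)*88 = -14*88 = -1232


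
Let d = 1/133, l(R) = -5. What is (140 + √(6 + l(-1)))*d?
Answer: 141/133 ≈ 1.0602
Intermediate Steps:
d = 1/133 ≈ 0.0075188
(140 + √(6 + l(-1)))*d = (140 + √(6 - 5))*(1/133) = (140 + √1)*(1/133) = (140 + 1)*(1/133) = 141*(1/133) = 141/133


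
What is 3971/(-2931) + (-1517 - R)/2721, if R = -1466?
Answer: -3651524/2658417 ≈ -1.3736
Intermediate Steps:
3971/(-2931) + (-1517 - R)/2721 = 3971/(-2931) + (-1517 - 1*(-1466))/2721 = 3971*(-1/2931) + (-1517 + 1466)*(1/2721) = -3971/2931 - 51*1/2721 = -3971/2931 - 17/907 = -3651524/2658417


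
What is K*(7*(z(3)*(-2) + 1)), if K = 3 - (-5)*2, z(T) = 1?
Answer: -91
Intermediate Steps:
K = 13 (K = 3 - 1*(-10) = 3 + 10 = 13)
K*(7*(z(3)*(-2) + 1)) = 13*(7*(1*(-2) + 1)) = 13*(7*(-2 + 1)) = 13*(7*(-1)) = 13*(-7) = -91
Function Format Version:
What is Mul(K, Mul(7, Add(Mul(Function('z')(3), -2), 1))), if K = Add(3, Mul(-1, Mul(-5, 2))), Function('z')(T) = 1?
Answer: -91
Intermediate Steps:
K = 13 (K = Add(3, Mul(-1, -10)) = Add(3, 10) = 13)
Mul(K, Mul(7, Add(Mul(Function('z')(3), -2), 1))) = Mul(13, Mul(7, Add(Mul(1, -2), 1))) = Mul(13, Mul(7, Add(-2, 1))) = Mul(13, Mul(7, -1)) = Mul(13, -7) = -91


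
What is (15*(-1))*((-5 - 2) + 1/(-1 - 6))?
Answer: 750/7 ≈ 107.14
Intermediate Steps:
(15*(-1))*((-5 - 2) + 1/(-1 - 6)) = -15*(-7 + 1/(-7)) = -15*(-7 - 1/7) = -15*(-50/7) = 750/7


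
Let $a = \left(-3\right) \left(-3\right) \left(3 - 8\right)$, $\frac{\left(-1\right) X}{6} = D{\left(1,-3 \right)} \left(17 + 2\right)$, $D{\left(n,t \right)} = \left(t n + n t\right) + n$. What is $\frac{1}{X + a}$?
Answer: $\frac{1}{525} \approx 0.0019048$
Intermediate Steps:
$D{\left(n,t \right)} = n + 2 n t$ ($D{\left(n,t \right)} = \left(n t + n t\right) + n = 2 n t + n = n + 2 n t$)
$X = 570$ ($X = - 6 \cdot 1 \left(1 + 2 \left(-3\right)\right) \left(17 + 2\right) = - 6 \cdot 1 \left(1 - 6\right) 19 = - 6 \cdot 1 \left(-5\right) 19 = - 6 \left(\left(-5\right) 19\right) = \left(-6\right) \left(-95\right) = 570$)
$a = -45$ ($a = 9 \left(3 - 8\right) = 9 \left(-5\right) = -45$)
$\frac{1}{X + a} = \frac{1}{570 - 45} = \frac{1}{525}$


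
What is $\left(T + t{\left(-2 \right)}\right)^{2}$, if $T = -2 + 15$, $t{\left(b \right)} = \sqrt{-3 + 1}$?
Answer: $\left(13 + i \sqrt{2}\right)^{2} \approx 167.0 + 36.77 i$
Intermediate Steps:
$t{\left(b \right)} = i \sqrt{2}$ ($t{\left(b \right)} = \sqrt{-2} = i \sqrt{2}$)
$T = 13$
$\left(T + t{\left(-2 \right)}\right)^{2} = \left(13 + i \sqrt{2}\right)^{2}$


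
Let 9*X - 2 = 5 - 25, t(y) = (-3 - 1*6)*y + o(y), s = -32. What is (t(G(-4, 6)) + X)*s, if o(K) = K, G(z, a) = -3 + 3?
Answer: 64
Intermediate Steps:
G(z, a) = 0
t(y) = -8*y (t(y) = (-3 - 1*6)*y + y = (-3 - 6)*y + y = -9*y + y = -8*y)
X = -2 (X = 2/9 + (5 - 25)/9 = 2/9 + (⅑)*(-20) = 2/9 - 20/9 = -2)
(t(G(-4, 6)) + X)*s = (-8*0 - 2)*(-32) = (0 - 2)*(-32) = -2*(-32) = 64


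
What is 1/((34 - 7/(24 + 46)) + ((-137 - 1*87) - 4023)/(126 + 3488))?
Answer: 9035/295669 ≈ 0.030558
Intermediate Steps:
1/((34 - 7/(24 + 46)) + ((-137 - 1*87) - 4023)/(126 + 3488)) = 1/((34 - 7/70) + ((-137 - 87) - 4023)/3614) = 1/((34 - 7*1/70) + (-224 - 4023)*(1/3614)) = 1/((34 - 1/10) - 4247*1/3614) = 1/(339/10 - 4247/3614) = 1/(295669/9035) = 9035/295669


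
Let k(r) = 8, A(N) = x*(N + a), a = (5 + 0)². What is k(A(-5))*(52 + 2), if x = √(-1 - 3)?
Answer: 432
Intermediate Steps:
x = 2*I (x = √(-4) = 2*I ≈ 2.0*I)
a = 25 (a = 5² = 25)
A(N) = 2*I*(25 + N) (A(N) = (2*I)*(N + 25) = (2*I)*(25 + N) = 2*I*(25 + N))
k(A(-5))*(52 + 2) = 8*(52 + 2) = 8*54 = 432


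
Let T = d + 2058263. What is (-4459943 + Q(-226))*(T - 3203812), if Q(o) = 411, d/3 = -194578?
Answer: 7711792875556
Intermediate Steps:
d = -583734 (d = 3*(-194578) = -583734)
T = 1474529 (T = -583734 + 2058263 = 1474529)
(-4459943 + Q(-226))*(T - 3203812) = (-4459943 + 411)*(1474529 - 3203812) = -4459532*(-1729283) = 7711792875556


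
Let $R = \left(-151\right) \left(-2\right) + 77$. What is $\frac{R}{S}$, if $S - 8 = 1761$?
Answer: $\frac{379}{1769} \approx 0.21425$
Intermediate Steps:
$S = 1769$ ($S = 8 + 1761 = 1769$)
$R = 379$ ($R = 302 + 77 = 379$)
$\frac{R}{S} = \frac{379}{1769}$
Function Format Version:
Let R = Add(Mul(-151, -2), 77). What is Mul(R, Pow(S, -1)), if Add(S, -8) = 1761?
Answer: Rational(379, 1769) ≈ 0.21425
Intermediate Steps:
S = 1769 (S = Add(8, 1761) = 1769)
R = 379 (R = Add(302, 77) = 379)
Mul(R, Pow(S, -1)) = Mul(379, Pow(1769, -1)) = Mul(379, Rational(1, 1769)) = Rational(379, 1769)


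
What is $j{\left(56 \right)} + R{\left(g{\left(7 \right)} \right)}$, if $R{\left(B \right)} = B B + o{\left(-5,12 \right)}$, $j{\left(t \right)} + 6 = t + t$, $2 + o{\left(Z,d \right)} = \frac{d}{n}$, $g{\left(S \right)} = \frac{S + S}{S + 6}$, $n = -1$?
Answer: $\frac{15744}{169} \approx 93.16$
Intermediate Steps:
$g{\left(S \right)} = \frac{2 S}{6 + S}$
$o{\left(Z,d \right)} = -2 - d$ ($o{\left(Z,d \right)} = -2 + \frac{d}{-1} = -2 + d \left(-1\right) = -2 - d$)
$j{\left(t \right)} = -6 + 2 t$ ($j{\left(t \right)} = -6 + \left(t + t\right) = -6 + 2 t$)
$R{\left(B \right)} = -14 + B^{2}$ ($R{\left(B \right)} = B B - 14 = B^{2} - 14 = -14 + B^{2}$)
$j{\left(56 \right)} + R{\left(g{\left(7 \right)} \right)} = \left(-6 + 2 \cdot 56\right) - \left(14 - \left(2 \cdot 7 \frac{1}{6 + 7}\right)^{2}\right) = \left(-6 + 112\right) - \left(14 - \left(2 \cdot 7 \cdot \frac{1}{13}\right)^{2}\right) = 106 - \left(14 - \left(2 \cdot 7 \cdot \frac{1}{13}\right)^{2}\right) = 106 - \left(14 - \left(\frac{14}{13}\right)^{2}\right) = 106 + \left(-14 + \frac{196}{169}\right) = 106 - \frac{2170}{169} = \frac{15744}{169}$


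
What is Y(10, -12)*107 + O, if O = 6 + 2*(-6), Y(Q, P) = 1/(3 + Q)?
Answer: 29/13 ≈ 2.2308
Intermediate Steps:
O = -6 (O = 6 - 12 = -6)
Y(10, -12)*107 + O = 107/(3 + 10) - 6 = 107/13 - 6 = 29/13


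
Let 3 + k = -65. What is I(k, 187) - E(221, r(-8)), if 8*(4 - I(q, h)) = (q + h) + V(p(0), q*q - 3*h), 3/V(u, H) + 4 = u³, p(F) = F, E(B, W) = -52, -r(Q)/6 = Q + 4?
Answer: 1319/32 ≈ 41.219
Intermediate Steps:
r(Q) = -24 - 6*Q (r(Q) = -6*(Q + 4) = -6*(4 + Q) = -24 - 6*Q)
V(u, H) = 3/(-4 + u³)
k = -68 (k = -3 - 65 = -68)
I(q, h) = 131/32 - h/8 - q/8 (I(q, h) = 4 - ((q + h) + 3/(-4 + 0³))/8 = 4 - ((h + q) + 3/(-4 + 0))/8 = 4 - ((h + q) + 3/(-4))/8 = 4 - ((h + q) + 3*(-¼))/8 = 4 - ((h + q) - ¾)/8 = 4 - (-¾ + h + q)/8 = 4 + (3/32 - h/8 - q/8) = 131/32 - h/8 - q/8)
I(k, 187) - E(221, r(-8)) = (131/32 - ⅛*187 - ⅛*(-68)) - 1*(-52) = (131/32 - 187/8 + 17/2) + 52 = -345/32 + 52 = 1319/32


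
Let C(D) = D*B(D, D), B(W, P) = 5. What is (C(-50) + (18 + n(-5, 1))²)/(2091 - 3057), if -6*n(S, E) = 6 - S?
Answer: -409/34776 ≈ -0.011761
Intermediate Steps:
n(S, E) = -1 + S/6 (n(S, E) = -(6 - S)/6 = -1 + S/6)
C(D) = 5*D (C(D) = D*5 = 5*D)
(C(-50) + (18 + n(-5, 1))²)/(2091 - 3057) = (5*(-50) + (18 + (-1 + (⅙)*(-5)))²)/(2091 - 3057) = (-250 + (18 + (-1 - ⅚))²)/(-966) = (-250 + (18 - 11/6)²)*(-1/966) = (-250 + (97/6)²)*(-1/966) = (-250 + 9409/36)*(-1/966) = (409/36)*(-1/966) = -409/34776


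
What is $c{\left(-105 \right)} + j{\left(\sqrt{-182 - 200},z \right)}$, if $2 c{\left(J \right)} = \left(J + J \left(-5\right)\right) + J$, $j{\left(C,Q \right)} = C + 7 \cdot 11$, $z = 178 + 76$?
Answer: $\frac{469}{2} + i \sqrt{382} \approx 234.5 + 19.545 i$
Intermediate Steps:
$z = 254$
$j{\left(C,Q \right)} = 77 + C$ ($j{\left(C,Q \right)} = C + 77 = 77 + C$)
$c{\left(J \right)} = - \frac{3 J}{2}$ ($c{\left(J \right)} = \frac{\left(J + J \left(-5\right)\right) + J}{2} = \frac{\left(J - 5 J\right) + J}{2} = \frac{- 4 J + J}{2} = \frac{\left(-3\right) J}{2} = - \frac{3 J}{2}$)
$c{\left(-105 \right)} + j{\left(\sqrt{-182 - 200},z \right)} = \left(- \frac{3}{2}\right) \left(-105\right) + \left(77 + \sqrt{-182 - 200}\right) = \frac{315}{2} + \left(77 + \sqrt{-382}\right) = \frac{315}{2} + \left(77 + i \sqrt{382}\right) = \frac{469}{2} + i \sqrt{382}$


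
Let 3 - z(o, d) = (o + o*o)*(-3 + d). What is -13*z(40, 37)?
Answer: 724841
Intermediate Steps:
z(o, d) = 3 - (-3 + d)*(o + o²) (z(o, d) = 3 - (o + o*o)*(-3 + d) = 3 - (o + o²)*(-3 + d) = 3 - (-3 + d)*(o + o²))
-13*z(40, 37) = -13*(3 + 3*40 + 3*40² - 1*37*40 - 1*37*40²) = -13*(3 + 120 + 3*1600 - 1480 - 1*37*1600) = -13*(3 + 120 + 4800 - 1480 - 59200) = -13*(-55757) = 724841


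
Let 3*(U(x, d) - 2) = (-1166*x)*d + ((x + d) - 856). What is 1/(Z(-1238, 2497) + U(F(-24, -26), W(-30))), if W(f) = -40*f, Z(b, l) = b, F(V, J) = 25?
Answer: -1/11661113 ≈ -8.5755e-8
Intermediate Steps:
U(x, d) = -850/3 + d/3 + x/3 - 1166*d*x/3 (U(x, d) = 2 + ((-1166*x)*d + ((x + d) - 856))/3 = 2 + (-1166*d*x + ((d + x) - 856))/3 = 2 + (-1166*d*x + (-856 + d + x))/3 = 2 + (-856 + d + x - 1166*d*x)/3 = 2 + (-856/3 + d/3 + x/3 - 1166*d*x/3) = -850/3 + d/3 + x/3 - 1166*d*x/3)
1/(Z(-1238, 2497) + U(F(-24, -26), W(-30))) = 1/(-1238 + (-850/3 + (-40*(-30))/3 + (⅓)*25 - 1166/3*(-40*(-30))*25)) = 1/(-1238 + (-850/3 + (⅓)*1200 + 25/3 - 1166/3*1200*25)) = 1/(-1238 + (-850/3 + 400 + 25/3 - 11660000)) = 1/(-1238 - 11659875) = 1/(-11661113) = -1/11661113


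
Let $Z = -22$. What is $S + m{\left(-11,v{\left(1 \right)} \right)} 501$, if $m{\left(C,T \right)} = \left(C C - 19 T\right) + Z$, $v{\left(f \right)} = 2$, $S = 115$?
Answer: $30676$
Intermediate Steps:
$m{\left(C,T \right)} = -22 + C^{2} - 19 T$ ($m{\left(C,T \right)} = \left(C C - 19 T\right) - 22 = \left(C^{2} - 19 T\right) - 22 = -22 + C^{2} - 19 T$)
$S + m{\left(-11,v{\left(1 \right)} \right)} 501 = 115 + \left(-22 + \left(-11\right)^{2} - 38\right) 501 = 115 + \left(-22 + 121 - 38\right) 501 = 115 + 61 \cdot 501 = 115 + 30561 = 30676$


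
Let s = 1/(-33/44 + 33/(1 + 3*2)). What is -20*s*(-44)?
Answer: 24640/111 ≈ 221.98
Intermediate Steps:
s = 28/111 (s = 1/(-33*1/44 + 33/(1 + 6)) = 1/(-¾ + 33/7) = 1/(111/28) = 28/111 ≈ 0.25225)
-20*s*(-44) = -20*28/111*(-44) = -560/111*(-44) = 24640/111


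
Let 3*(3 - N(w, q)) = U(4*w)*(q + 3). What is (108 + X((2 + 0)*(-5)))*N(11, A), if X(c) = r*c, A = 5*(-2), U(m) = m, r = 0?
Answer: 11412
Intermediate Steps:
A = -10
X(c) = 0 (X(c) = 0*c = 0)
N(w, q) = 3 - 4*w*(3 + q)/3 (N(w, q) = 3 - 4*w*(q + 3)/3 = 3 - 4*w*(3 + q)/3)
(108 + X((2 + 0)*(-5)))*N(11, A) = (108 + 0)*(3 - 4*11 - 4/3*(-10)*11) = 108*(3 - 44 + 440/3) = 108*(317/3) = 11412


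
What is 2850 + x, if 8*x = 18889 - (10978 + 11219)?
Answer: 4873/2 ≈ 2436.5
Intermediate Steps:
x = -827/2 (x = (18889 - (10978 + 11219))/8 = (18889 - 1*22197)/8 = (18889 - 22197)/8 = (⅛)*(-3308) = -827/2 ≈ -413.50)
2850 + x = 2850 - 827/2 = 4873/2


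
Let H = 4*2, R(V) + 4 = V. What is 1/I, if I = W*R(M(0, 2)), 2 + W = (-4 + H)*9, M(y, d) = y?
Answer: -1/136 ≈ -0.0073529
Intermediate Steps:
R(V) = -4 + V
H = 8
W = 34 (W = -2 + (-4 + 8)*9 = -2 + 4*9 = -2 + 36 = 34)
I = -136 (I = 34*(-4 + 0) = 34*(-4) = -136)
1/I = 1/(-136) = -1/136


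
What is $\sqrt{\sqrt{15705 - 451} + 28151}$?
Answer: $\sqrt{28151 + \sqrt{15254}} \approx 168.15$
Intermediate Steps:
$\sqrt{\sqrt{15705 - 451} + 28151} = \sqrt{\sqrt{15254} + 28151} = \sqrt{28151 + \sqrt{15254}}$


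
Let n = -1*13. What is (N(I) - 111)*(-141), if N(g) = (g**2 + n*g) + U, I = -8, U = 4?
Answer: -8601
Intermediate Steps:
n = -13
N(g) = 4 + g**2 - 13*g (N(g) = (g**2 - 13*g) + 4 = 4 + g**2 - 13*g)
(N(I) - 111)*(-141) = ((4 + (-8)**2 - 13*(-8)) - 111)*(-141) = ((4 + 64 + 104) - 111)*(-141) = (172 - 111)*(-141) = 61*(-141) = -8601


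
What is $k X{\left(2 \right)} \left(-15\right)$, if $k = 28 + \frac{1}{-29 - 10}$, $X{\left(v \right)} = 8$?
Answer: $- \frac{43640}{13} \approx -3356.9$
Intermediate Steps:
$k = \frac{1091}{39}$ ($k = 28 + \frac{1}{-39} = 28 - \frac{1}{39} = \frac{1091}{39} \approx 27.974$)
$k X{\left(2 \right)} \left(-15\right) = \frac{1091}{39} \cdot 8 \left(-15\right) = \frac{8728}{39} \left(-15\right) = - \frac{43640}{13}$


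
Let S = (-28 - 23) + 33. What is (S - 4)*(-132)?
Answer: 2904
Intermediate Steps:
S = -18 (S = -51 + 33 = -18)
(S - 4)*(-132) = (-18 - 4)*(-132) = -22*(-132) = 2904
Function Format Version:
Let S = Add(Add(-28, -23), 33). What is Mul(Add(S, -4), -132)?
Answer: 2904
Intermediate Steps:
S = -18 (S = Add(-51, 33) = -18)
Mul(Add(S, -4), -132) = Mul(Add(-18, -4), -132) = Mul(-22, -132) = 2904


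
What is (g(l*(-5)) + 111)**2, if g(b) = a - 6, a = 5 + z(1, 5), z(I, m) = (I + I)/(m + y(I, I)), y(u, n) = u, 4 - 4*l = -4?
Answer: 109561/9 ≈ 12173.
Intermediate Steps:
l = 2 (l = 1 - 1/4*(-4) = 1 + 1 = 2)
z(I, m) = 2*I/(I + m) (z(I, m) = (I + I)/(m + I) = (2*I)/(I + m) = 2*I/(I + m))
a = 16/3 (a = 5 + 2*1/(1 + 5) = 5 + 2*1/6 = 5 + 2*1*(1/6) = 5 + 1/3 = 16/3 ≈ 5.3333)
g(b) = -2/3 (g(b) = 16/3 - 6 = -2/3)
(g(l*(-5)) + 111)**2 = (-2/3 + 111)**2 = (331/3)**2 = 109561/9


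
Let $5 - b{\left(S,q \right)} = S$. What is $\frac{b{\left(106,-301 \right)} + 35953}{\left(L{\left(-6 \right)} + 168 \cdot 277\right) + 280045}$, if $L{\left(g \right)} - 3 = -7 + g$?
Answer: $\frac{35852}{326571} \approx 0.10978$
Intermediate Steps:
$L{\left(g \right)} = -4 + g$ ($L{\left(g \right)} = 3 + \left(-7 + g\right) = -4 + g$)
$b{\left(S,q \right)} = 5 - S$
$\frac{b{\left(106,-301 \right)} + 35953}{\left(L{\left(-6 \right)} + 168 \cdot 277\right) + 280045} = \frac{\left(5 - 106\right) + 35953}{\left(\left(-4 - 6\right) + 168 \cdot 277\right) + 280045} = \frac{\left(5 - 106\right) + 35953}{\left(-10 + 46536\right) + 280045} = \frac{-101 + 35953}{46526 + 280045} = \frac{35852}{326571}$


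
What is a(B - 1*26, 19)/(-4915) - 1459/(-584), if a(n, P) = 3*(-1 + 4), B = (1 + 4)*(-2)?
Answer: 7165729/2870360 ≈ 2.4965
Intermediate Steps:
B = -10 (B = 5*(-2) = -10)
a(n, P) = 9 (a(n, P) = 3*3 = 9)
a(B - 1*26, 19)/(-4915) - 1459/(-584) = 9/(-4915) - 1459/(-584) = 9*(-1/4915) - 1459*(-1/584) = -9/4915 + 1459/584 = 7165729/2870360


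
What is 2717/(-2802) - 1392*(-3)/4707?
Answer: -120863/1465446 ≈ -0.082475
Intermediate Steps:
2717/(-2802) - 1392*(-3)/4707 = 2717*(-1/2802) + 4176*(1/4707) = -2717/2802 + 464/523 = -120863/1465446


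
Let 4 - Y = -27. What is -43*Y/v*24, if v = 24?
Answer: -1333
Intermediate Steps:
Y = 31 (Y = 4 - 1*(-27) = 4 + 27 = 31)
-43*Y/v*24 = -1333/24*24 = -1333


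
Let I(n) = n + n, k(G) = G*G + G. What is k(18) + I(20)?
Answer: 382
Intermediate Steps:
k(G) = G + G² (k(G) = G² + G = G + G²)
I(n) = 2*n
k(18) + I(20) = 18*(1 + 18) + 2*20 = 18*19 + 40 = 342 + 40 = 382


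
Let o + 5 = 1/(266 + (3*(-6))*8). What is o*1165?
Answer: -709485/122 ≈ -5815.5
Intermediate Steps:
o = -609/122 (o = -5 + 1/(266 + (3*(-6))*8) = -5 + 1/(266 - 18*8) = -5 + 1/(266 - 144) = -5 + 1/122 = -609/122 ≈ -4.9918)
o*1165 = -609/122*1165 = -709485/122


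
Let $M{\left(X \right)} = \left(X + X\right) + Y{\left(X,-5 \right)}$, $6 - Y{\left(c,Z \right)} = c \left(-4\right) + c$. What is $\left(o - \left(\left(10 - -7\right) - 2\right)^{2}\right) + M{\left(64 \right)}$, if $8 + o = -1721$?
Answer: $-1628$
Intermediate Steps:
$o = -1729$ ($o = -8 - 1721 = -1729$)
$Y{\left(c,Z \right)} = 6 + 3 c$ ($Y{\left(c,Z \right)} = 6 - \left(c \left(-4\right) + c\right) = 6 - \left(- 4 c + c\right) = 6 - - 3 c = 6 + 3 c$)
$M{\left(X \right)} = 6 + 5 X$ ($M{\left(X \right)} = \left(X + X\right) + \left(6 + 3 X\right) = 2 X + \left(6 + 3 X\right) = 6 + 5 X$)
$\left(o - \left(\left(10 - -7\right) - 2\right)^{2}\right) + M{\left(64 \right)} = \left(-1729 - \left(\left(10 - -7\right) - 2\right)^{2}\right) + \left(6 + 5 \cdot 64\right) = \left(-1729 - \left(\left(10 + 7\right) - 2\right)^{2}\right) + \left(6 + 320\right) = \left(-1729 - \left(17 - 2\right)^{2}\right) + 326 = \left(-1729 - 15^{2}\right) + 326 = \left(-1729 - 225\right) + 326 = -1954 + 326 = -1628$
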